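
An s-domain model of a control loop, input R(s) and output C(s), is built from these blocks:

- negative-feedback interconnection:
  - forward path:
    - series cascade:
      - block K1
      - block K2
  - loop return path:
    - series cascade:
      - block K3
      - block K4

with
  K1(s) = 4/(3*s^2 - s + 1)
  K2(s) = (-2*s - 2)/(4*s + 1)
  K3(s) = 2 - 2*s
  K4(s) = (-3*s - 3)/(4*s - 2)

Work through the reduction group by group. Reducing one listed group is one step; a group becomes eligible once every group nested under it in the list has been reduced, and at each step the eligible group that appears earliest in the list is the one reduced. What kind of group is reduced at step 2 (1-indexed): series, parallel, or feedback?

(1) reduce the series chain K1, K2
(2) combine K3, K4 in series
(3) close the feedback loop around (K1*K2), (K3*K4)
So the answer for step 2 is series.

Therefore the answer is series.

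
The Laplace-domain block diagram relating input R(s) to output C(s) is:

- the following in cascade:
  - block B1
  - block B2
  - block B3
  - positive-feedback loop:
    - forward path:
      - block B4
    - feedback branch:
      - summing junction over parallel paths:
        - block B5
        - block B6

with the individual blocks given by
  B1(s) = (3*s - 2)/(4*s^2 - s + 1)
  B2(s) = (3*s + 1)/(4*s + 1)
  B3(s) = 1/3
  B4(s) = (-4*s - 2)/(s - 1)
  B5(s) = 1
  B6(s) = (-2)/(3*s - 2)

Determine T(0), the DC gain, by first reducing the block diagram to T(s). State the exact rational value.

Answer: 4/9

Working:
1. reduce the parallel group B5, B6, giving (3*s - 4)/(3*s - 2)
2. reduce the feedback loop with forward B4 and return (B5+B6), giving (-12*s^2 + 2*s + 4)/(15*s^2 - 15*s - 6)
3. cascade B1, B2, B3, [B4/(1-B4*(B5+B6))], giving (-108*s^4 + 54*s^3 + 54*s^2 - 16*s - 8)/(720*s^5 - 720*s^4 - 153*s^3 - 90*s^2 - 99*s - 18)
That last expression is T(s); at s = 0 only the constant terms survive, so T(0) = -8/(-18) = 4/9.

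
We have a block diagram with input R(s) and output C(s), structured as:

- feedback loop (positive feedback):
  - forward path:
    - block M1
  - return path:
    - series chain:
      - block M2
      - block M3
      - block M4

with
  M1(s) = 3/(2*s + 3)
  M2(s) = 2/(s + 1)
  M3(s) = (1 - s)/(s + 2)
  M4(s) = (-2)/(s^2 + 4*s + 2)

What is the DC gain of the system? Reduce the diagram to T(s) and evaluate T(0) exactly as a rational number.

1. cascade M2, M3, M4 = (4*s - 4)/(s^4 + 7*s^3 + 16*s^2 + 14*s + 4)
2. collapse the loop (M1 forward, (M2*M3*M4) return) = (3*s^4 + 21*s^3 + 48*s^2 + 42*s + 12)/(2*s^5 + 17*s^4 + 53*s^3 + 76*s^2 + 38*s + 24)
Evaluating the step-2 result (the overall T(s)) at s = 0 gives T(0) = 12/24 = 1/2.

Final answer: 1/2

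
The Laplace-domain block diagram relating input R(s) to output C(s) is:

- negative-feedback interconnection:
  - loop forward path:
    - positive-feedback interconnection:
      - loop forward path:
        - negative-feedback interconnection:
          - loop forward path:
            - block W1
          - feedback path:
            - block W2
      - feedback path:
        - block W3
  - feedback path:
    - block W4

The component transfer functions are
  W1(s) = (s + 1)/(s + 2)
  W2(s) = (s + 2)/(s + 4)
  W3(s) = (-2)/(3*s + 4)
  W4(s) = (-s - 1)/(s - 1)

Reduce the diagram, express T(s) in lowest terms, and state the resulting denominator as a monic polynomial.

Step 1. feedback reduction of W1, W2 gives (s^2 + 5*s + 4)/(2*s^2 + 9*s + 10)
Step 2. feedback reduction of [W1/(1+W1*W2)], W3 gives (3*s^3 + 19*s^2 + 32*s + 16)/(6*s^3 + 37*s^2 + 76*s + 48)
Step 3. reduce the feedback loop with forward [[W1/(1+W1*W2)]/(1-[W1/(1+W1*W2)]*W3)] and return W4 gives (3*s^4 + 16*s^3 + 13*s^2 - 16*s - 16)/(3*s^4 + 9*s^3 - 12*s^2 - 76*s - 64)
Step 3 gives the fully reduced T(s), with no common factor left to cancel. The denominator's leading coefficient is 3, so divide each of its coefficients by 3 to get the monic form.

Answer: s^4 + 3*s^3 - 4*s^2 - 76*s/3 - 64/3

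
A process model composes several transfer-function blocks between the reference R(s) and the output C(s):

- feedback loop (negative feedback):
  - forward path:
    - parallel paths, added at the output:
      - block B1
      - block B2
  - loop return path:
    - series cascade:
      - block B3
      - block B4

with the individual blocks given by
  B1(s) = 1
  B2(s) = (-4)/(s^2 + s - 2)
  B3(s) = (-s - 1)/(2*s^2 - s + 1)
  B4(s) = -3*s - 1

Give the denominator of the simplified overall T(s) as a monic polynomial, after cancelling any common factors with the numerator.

(1) sum the parallel branches B1, B2 -> (s^2 + s - 6)/(s^2 + s - 2)
(2) reduce the series chain B3, B4 -> (3*s^2 + 4*s + 1)/(2*s^2 - s + 1)
(3) feedback reduction of (B1+B2), (B3*B4) -> (2*s^4 + s^3 - 12*s^2 + 7*s - 6)/(5*s^4 + 8*s^3 - 17*s^2 - 20*s - 8)
Step 3 gives the fully reduced T(s), with no common factor left to cancel. The denominator's leading coefficient is 5, so divide each of its coefficients by 5 to get the monic form.

Answer: s^4 + 8*s^3/5 - 17*s^2/5 - 4*s - 8/5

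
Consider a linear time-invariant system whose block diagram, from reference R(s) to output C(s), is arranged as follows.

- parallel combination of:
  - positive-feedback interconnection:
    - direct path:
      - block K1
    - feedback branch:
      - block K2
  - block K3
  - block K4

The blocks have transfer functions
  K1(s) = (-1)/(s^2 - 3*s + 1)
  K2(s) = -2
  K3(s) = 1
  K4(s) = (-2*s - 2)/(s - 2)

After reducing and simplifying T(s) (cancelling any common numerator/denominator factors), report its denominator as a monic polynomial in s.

1. reduce the feedback loop with forward K1 and return K2; result (-1)/(s^2 - 3*s - 1)
2. combine [K1/(1-K1*K2)], K3, K4 in parallel; result (-s^3 - s^2 + 12*s + 6)/(s^3 - 5*s^2 + 5*s + 2)
Step 2 gives the fully reduced T(s), with no common factor left to cancel. The denominator is already monic (leading coefficient 1).

Therefore the answer is s^3 - 5*s^2 + 5*s + 2.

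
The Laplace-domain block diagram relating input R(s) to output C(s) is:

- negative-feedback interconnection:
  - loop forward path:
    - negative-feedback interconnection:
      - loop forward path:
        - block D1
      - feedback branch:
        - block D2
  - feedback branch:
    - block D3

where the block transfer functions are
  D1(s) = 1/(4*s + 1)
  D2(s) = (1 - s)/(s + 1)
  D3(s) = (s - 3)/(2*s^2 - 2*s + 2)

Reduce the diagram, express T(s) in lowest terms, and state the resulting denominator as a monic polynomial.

Reducing step by step:

(1) close the feedback loop around D1, D2: (s + 1)/(4*s^2 + 4*s + 2)
(2) apply the feedback formula to [D1/(1+D1*D2)], D3: (2*s^3 + 2)/(8*s^4 + 5*s^2 + 2*s + 1)
No further cancellation is possible in the step-2 result, so that is T(s). Its denominator becomes monic after dividing by the leading coefficient 8.

Answer: s^4 + 5*s^2/8 + s/4 + 1/8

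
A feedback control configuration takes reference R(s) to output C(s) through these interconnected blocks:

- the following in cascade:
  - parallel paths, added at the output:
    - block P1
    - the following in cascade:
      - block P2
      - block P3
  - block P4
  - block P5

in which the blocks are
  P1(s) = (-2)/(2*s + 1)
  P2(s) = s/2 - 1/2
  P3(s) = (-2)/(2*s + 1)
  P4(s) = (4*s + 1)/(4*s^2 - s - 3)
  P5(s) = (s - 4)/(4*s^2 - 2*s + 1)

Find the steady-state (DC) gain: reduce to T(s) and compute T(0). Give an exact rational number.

(1) cascade P2, P3, giving (1 - s)/(2*s + 1)
(2) add P1, (P2*P3) (parallel), giving (-s - 1)/(2*s + 1)
(3) reduce the series chain (P1+(P2*P3)), P4, P5, giving (-4*s^3 + 11*s^2 + 19*s + 4)/(32*s^5 - 8*s^4 - 24*s^3 + 4*s^2 - s - 3)
That last expression is T(s); at s = 0 only the constant terms survive, so T(0) = 4/(-3) = -4/3.

Hence the answer: -4/3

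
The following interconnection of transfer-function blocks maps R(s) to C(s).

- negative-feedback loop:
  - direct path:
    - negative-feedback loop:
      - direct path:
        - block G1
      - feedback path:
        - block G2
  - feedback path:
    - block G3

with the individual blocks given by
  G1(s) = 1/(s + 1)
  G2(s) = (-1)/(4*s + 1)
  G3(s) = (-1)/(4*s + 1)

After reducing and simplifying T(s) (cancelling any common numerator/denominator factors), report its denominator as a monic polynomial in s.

1. feedback reduction of G1, G2, giving (4*s + 1)/(4*s^2 + 5*s)
2. feedback reduction of [G1/(1+G1*G2)], G3, giving (4*s + 1)/(4*s^2 + 5*s - 1)
The result of step 2 is T(s) in lowest terms. Its denominator has leading coefficient 4; dividing the denominator through by 4 makes it monic.

Final answer: s^2 + 5*s/4 - 1/4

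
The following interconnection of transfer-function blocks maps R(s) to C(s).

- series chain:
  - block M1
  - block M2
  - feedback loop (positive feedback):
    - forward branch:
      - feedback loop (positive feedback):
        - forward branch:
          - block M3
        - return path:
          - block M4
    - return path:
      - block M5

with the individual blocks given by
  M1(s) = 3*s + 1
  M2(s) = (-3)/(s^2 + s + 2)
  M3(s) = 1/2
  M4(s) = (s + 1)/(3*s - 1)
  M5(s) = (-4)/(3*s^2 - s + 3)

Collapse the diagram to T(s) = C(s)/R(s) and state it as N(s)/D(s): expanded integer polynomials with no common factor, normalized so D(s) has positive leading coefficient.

First reduce the diagram to T(s).

Step 1: close the feedback loop around M3, M4, giving (3*s - 1)/(5*s - 3)
Step 2: feedback reduction of [M3/(1-M3*M4)], M5, giving (9*s^3 - 6*s^2 + 10*s - 3)/(15*s^3 - 14*s^2 + 30*s - 13)
Step 3: cascade M1, M2, [[M3/(1-M3*M4)]/(1-[M3/(1-M3*M4)]*M5)] - this is the overall T(s), already in the required normalized form

Answer: (-81*s^4 + 27*s^3 - 72*s^2 - 3*s + 9)/(15*s^5 + s^4 + 46*s^3 - 11*s^2 + 47*s - 26)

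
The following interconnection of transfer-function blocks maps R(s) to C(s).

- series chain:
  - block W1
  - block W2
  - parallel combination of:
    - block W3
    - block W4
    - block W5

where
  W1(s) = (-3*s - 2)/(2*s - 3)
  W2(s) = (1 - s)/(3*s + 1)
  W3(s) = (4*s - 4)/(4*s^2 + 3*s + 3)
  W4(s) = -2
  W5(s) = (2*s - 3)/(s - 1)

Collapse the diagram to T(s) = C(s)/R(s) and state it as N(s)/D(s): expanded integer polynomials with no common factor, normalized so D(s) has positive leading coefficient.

[1] add W3, W4, W5 (parallel) = (1 - 11*s)/(4*s^3 - s^2 - 3)
[2] combine W1, W2, (W3+W4+W5) in series, which is the overall transfer function T(s) = C(s)/R(s) in lowest terms

Answer: (-33*s^2 - 19*s + 2)/(24*s^4 - 10*s^3 - 15*s^2 - 30*s - 9)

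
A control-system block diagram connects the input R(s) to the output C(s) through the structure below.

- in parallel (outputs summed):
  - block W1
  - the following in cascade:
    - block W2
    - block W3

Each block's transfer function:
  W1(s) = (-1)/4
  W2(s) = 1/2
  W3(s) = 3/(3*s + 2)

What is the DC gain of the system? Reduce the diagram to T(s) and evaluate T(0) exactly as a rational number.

Answer: 1/2

Working:
Step 1: cascade W2, W3, giving 3/(6*s + 4)
Step 2: reduce the parallel group W1, (W2*W3), giving (4 - 3*s)/(12*s + 8)
Evaluating the step-2 result (the overall T(s)) at s = 0 gives T(0) = 4/8 = 1/2.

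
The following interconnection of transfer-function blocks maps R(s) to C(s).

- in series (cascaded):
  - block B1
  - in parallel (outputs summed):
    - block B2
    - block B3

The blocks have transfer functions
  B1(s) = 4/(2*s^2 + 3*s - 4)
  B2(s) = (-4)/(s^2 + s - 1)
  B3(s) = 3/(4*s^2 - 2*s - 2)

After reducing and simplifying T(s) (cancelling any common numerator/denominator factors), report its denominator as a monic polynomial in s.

[1] combine B2, B3 in parallel, giving (-13*s^2 + 11*s + 5)/(4*s^4 + 2*s^3 - 8*s^2 + 2)
[2] multiply B1, (B2+B3) (series), giving (-26*s^2 + 22*s + 10)/(4*s^6 + 8*s^5 - 13*s^4 - 16*s^3 + 18*s^2 + 3*s - 4)
Step 2 gives the fully reduced T(s), with no common factor left to cancel. The denominator's leading coefficient is 4, so divide each of its coefficients by 4 to get the monic form.

Answer: s^6 + 2*s^5 - 13*s^4/4 - 4*s^3 + 9*s^2/2 + 3*s/4 - 1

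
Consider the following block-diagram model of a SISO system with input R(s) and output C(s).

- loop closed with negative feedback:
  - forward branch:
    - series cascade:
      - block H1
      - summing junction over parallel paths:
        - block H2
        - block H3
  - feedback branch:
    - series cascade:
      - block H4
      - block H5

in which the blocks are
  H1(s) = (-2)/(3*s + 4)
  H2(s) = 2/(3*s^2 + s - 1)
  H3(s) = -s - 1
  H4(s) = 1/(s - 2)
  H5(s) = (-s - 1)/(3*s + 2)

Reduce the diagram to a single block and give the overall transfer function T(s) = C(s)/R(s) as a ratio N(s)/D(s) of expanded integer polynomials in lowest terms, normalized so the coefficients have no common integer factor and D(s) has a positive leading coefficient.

Step 1: combine H2, H3 in parallel = (-3*s^3 - 4*s^2 + 3)/(3*s^2 + s - 1)
Step 2: series reduction of H1, (H2+H3) = (6*s^3 + 8*s^2 - 6)/(9*s^3 + 15*s^2 + s - 4)
Step 3: combine H4, H5 in series = (-s - 1)/(3*s^2 - 4*s - 4)
Step 4: reduce the feedback loop with forward (H1*(H2+H3)) and return (H4*H5), which is the overall transfer function T(s) = C(s)/R(s) in lowest terms

Therefore the answer is (18*s^5 - 56*s^3 - 50*s^2 + 24*s + 24)/(27*s^5 + 3*s^4 - 107*s^3 - 84*s^2 + 18*s + 22).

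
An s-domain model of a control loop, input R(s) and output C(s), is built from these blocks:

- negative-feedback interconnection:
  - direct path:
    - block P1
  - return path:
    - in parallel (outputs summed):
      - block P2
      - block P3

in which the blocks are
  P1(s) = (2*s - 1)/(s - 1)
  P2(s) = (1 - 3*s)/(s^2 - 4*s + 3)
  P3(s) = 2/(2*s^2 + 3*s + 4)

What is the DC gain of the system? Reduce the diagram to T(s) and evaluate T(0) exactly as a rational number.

1. reduce the parallel group P2, P3 gives (-6*s^3 - 5*s^2 - 17*s + 10)/(2*s^4 - 5*s^3 - 2*s^2 - 7*s + 12)
2. collapse the loop (P1 forward, (P2+P3) return) gives (4*s^5 - 12*s^4 + s^3 - 12*s^2 + 31*s - 12)/(2*s^5 - 19*s^4 - s^3 - 34*s^2 + 56*s - 22)
Evaluating the step-2 result (the overall T(s)) at s = 0 gives T(0) = -12/(-22) = 6/11.

Final answer: 6/11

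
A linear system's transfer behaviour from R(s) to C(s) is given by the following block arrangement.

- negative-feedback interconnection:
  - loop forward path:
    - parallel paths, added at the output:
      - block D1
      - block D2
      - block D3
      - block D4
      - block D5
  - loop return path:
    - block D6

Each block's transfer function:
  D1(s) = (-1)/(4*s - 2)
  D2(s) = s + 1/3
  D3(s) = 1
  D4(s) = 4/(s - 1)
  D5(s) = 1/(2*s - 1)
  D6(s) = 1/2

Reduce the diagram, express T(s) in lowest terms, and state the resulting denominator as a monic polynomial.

The answer is s^3 + 11*s^2/6 - s/4 - 7/12.

Reasoning:
Step 1 - combine D1, D2, D3, D4, D5 in parallel gives (12*s^3 - 2*s^2 + 33*s - 19)/(12*s^2 - 18*s + 6)
Step 2 - apply the feedback formula to (D1+D2+D3+D4+D5), D6 gives (24*s^3 - 4*s^2 + 66*s - 38)/(12*s^3 + 22*s^2 - 3*s - 7)
T(s) is the step-2 result (common factors already cancelled). Leading coefficient of the denominator: 12. Divide through by 12 for the monic polynomial.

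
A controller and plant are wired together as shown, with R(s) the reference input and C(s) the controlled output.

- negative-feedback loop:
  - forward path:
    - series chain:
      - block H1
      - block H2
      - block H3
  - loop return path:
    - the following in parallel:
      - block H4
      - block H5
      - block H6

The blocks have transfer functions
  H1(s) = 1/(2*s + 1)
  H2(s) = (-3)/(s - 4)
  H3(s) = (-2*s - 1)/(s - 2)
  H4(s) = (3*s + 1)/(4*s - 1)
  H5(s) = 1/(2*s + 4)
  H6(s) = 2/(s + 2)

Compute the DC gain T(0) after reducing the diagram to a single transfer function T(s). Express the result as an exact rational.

Answer: 12/35

Working:
Step 1 - series reduction of H1, H2, H3; result 3/(s^2 - 6*s + 8)
Step 2 - add H4, H5, H6 (parallel); result (6*s^2 + 34*s - 1)/(8*s^2 + 14*s - 4)
Step 3 - reduce the feedback loop with forward (H1*H2*H3) and return (H4+H5+H6); result (24*s^2 + 42*s - 12)/(8*s^4 - 34*s^3 - 6*s^2 + 238*s - 35)
The step-3 result is T(s). Setting s = 0: T(0) = -12/(-35) = 12/35.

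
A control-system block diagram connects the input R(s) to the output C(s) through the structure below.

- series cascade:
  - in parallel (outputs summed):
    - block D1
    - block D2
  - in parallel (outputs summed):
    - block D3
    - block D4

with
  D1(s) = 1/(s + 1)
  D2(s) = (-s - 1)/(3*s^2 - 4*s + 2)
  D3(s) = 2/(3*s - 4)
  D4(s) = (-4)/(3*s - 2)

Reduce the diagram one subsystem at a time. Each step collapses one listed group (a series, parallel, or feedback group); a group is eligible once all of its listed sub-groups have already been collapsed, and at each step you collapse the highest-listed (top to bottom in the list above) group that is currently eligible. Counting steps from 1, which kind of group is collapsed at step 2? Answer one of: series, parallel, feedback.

Step 1. combine D1, D2 in parallel
Step 2. reduce the parallel group D3, D4
Step 3. multiply (D1+D2), (D3+D4) (series)
Step 2 collapses a parallel group.

Therefore the answer is parallel.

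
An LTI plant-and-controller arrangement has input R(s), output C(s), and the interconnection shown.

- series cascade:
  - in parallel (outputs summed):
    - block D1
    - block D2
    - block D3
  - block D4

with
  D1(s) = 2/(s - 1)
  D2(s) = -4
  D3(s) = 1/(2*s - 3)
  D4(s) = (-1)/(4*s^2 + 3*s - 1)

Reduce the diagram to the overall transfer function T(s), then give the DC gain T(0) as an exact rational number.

Reducing step by step:

Step 1 - reduce the parallel group D1, D2, D3; result (-8*s^2 + 25*s - 19)/(2*s^2 - 5*s + 3)
Step 2 - cascade (D1+D2+D3), D4; result (8*s^2 - 25*s + 19)/(8*s^4 - 14*s^3 - 5*s^2 + 14*s - 3)
Step 2 gives the overall T(s). Then T(0) = 19/(-3) = -19/3.

Answer: -19/3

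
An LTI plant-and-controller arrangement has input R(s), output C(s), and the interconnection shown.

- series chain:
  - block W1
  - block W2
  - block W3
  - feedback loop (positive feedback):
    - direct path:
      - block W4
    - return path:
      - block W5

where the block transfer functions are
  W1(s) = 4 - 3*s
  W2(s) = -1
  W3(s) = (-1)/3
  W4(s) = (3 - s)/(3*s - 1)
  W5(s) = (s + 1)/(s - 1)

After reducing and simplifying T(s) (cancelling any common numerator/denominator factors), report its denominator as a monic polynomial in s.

First reduce the diagram to T(s).

[1] feedback reduction of W4, W5 = (-s^2 + 4*s - 3)/(4*s^2 - 6*s - 2)
[2] combine W1, W2, W3, [W4/(1-W4*W5)] in series = (3*s^3 - 16*s^2 + 25*s - 12)/(12*s^2 - 18*s - 6)
T(s) is the step-2 result (common factors already cancelled). Leading coefficient of the denominator: 12. Divide through by 12 for the monic polynomial.

Answer: s^2 - 3*s/2 - 1/2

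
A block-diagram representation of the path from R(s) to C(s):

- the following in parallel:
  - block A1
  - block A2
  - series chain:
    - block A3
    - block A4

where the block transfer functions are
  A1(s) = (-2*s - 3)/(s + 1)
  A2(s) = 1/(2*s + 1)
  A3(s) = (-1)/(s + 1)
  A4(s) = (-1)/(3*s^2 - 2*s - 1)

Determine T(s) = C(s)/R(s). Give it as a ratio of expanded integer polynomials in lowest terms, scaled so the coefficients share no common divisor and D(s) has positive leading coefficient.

[1] combine A3, A4 in series gives 1/(3*s^3 + s^2 - 3*s - 1)
[2] reduce the parallel group A1, A2, (A3*A4); the result is T(s) itself (integer coefficients, no common factor, positive leading denominator coefficient)

Therefore the answer is (-12*s^4 - 13*s^3 + 12*s^2 + 13*s + 3)/(6*s^4 + 5*s^3 - 5*s^2 - 5*s - 1).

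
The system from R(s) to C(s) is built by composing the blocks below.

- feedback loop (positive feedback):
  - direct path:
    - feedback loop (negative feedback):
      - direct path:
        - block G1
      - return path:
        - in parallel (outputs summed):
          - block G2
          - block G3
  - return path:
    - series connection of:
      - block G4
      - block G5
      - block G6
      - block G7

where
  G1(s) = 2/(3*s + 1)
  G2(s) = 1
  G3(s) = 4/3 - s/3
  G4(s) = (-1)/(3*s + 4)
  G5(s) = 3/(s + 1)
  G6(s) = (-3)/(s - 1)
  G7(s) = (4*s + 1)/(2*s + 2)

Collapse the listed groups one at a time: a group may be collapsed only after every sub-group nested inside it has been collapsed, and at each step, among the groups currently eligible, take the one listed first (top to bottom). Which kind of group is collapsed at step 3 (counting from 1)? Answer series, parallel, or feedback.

[1] reduce the parallel group G2, G3
[2] apply the feedback formula to G1, (G2+G3)
[3] cascade G4, G5, G6, G7
[4] close the feedback loop around [G1/(1+G1*(G2+G3))], (G4*G5*G6*G7)
The group at step 3 is a series group.

Answer: series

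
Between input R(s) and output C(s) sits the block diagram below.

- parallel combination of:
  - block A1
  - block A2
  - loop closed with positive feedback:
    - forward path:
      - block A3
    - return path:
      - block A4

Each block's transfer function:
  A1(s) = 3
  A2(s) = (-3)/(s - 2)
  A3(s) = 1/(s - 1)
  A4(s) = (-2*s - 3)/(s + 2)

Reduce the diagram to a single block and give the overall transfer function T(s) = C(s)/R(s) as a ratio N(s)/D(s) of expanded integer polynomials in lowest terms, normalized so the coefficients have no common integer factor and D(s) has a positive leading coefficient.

First reduce the diagram to T(s).

(1) close the feedback loop around A3, A4 -> (s + 2)/(s^2 + 3*s + 1)
(2) combine A1, A2, [A3/(1-A3*A4)] in parallel - this is the overall T(s), already in the required normalized form

Answer: (3*s^3 + s^2 - 24*s - 13)/(s^3 + s^2 - 5*s - 2)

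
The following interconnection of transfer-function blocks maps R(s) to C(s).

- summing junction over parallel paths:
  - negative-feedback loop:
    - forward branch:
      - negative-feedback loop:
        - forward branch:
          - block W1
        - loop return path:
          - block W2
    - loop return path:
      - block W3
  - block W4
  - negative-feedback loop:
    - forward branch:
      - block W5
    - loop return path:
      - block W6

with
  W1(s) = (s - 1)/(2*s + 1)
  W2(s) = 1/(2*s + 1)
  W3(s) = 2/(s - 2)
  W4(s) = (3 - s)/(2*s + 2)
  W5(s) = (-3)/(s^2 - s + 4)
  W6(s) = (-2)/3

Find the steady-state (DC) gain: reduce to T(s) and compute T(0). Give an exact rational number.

First reduce the diagram to T(s).

(1) close the feedback loop around W1, W2 gives (2*s^2 - s - 1)/(4*s^2 + 5*s)
(2) reduce the feedback loop with forward [W1/(1+W1*W2)] and return W3 gives (2*s^3 - 5*s^2 + s + 2)/(4*s^3 + s^2 - 12*s - 2)
(3) apply the feedback formula to W5, W6 gives (-3)/(s^2 - s + 6)
(4) parallel reduction of [[W1/(1+W1*W2)]/(1+[W1/(1+W1*W2)]*W3)], W4, [W5/(1+W5*W6)] gives (5*s^5 - 22*s^4 - 35*s^3 + 134*s^2 - 82*s)/(8*s^6 + 2*s^5 + 16*s^4 + 54*s^3 - 108*s^2 - 164*s - 24)
The step-4 result is T(s). Setting s = 0: T(0) = 0/(-24) = 0.

Answer: 0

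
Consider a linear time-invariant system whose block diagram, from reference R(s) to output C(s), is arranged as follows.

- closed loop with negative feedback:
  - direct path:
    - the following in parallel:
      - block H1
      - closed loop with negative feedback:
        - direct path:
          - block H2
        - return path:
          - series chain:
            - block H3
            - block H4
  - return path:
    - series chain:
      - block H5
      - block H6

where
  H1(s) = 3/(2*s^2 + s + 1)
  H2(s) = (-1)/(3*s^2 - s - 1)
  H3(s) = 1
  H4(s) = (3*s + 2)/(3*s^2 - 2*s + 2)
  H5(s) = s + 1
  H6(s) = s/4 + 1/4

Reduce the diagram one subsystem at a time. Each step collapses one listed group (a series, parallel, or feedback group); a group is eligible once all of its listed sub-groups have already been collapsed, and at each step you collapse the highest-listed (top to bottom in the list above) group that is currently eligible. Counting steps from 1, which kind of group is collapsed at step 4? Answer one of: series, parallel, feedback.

Step 1. reduce the series chain H3, H4
Step 2. close the feedback loop around H2, (H3*H4)
Step 3. parallel reduction of H1, [H2/(1+H2*(H3*H4))]
Step 4. combine H5, H6 in series
Step 5. collapse the loop ((H1+[H2/(1+H2*(H3*H4))]) forward, (H5*H6) return)
Step 4 collapses a series group.

Hence the answer: series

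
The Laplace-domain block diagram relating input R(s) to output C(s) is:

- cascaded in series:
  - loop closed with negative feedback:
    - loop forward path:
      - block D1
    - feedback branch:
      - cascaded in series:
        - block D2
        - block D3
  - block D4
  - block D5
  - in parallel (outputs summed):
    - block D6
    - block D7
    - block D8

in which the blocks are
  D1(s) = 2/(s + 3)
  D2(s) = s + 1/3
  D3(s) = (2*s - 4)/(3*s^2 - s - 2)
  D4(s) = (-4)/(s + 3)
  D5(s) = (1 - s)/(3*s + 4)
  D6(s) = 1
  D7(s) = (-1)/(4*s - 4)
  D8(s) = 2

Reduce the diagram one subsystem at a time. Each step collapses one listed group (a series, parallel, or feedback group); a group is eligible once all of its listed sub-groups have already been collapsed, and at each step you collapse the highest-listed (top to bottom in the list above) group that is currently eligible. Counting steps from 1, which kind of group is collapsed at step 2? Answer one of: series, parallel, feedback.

1. series reduction of D2, D3
2. collapse the loop (D1 forward, (D2*D3) return)
3. reduce the parallel group D6, D7, D8
4. series reduction of [D1/(1+D1*(D2*D3))], D4, D5, (D6+D7+D8)
The group at step 2 is a feedback group.

Answer: feedback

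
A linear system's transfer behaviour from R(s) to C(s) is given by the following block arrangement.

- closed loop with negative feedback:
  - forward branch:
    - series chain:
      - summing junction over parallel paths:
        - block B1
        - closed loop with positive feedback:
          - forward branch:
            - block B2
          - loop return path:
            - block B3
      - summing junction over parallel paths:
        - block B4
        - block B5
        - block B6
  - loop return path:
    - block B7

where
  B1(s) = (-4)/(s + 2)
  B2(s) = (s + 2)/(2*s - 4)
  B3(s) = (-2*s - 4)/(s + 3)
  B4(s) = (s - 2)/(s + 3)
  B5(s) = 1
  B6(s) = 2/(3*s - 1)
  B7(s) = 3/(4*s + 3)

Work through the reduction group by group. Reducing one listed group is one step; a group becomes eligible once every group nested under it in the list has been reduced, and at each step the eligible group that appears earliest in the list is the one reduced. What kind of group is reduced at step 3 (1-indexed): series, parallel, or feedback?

1. reduce the feedback loop with forward B2 and return B3
2. reduce the parallel group B1, [B2/(1-B2*B3)]
3. parallel reduction of B4, B5, B6
4. multiply (B1+[B2/(1-B2*B3)]), (B4+B5+B6) (series)
5. collapse the loop (((B1+[B2/(1-B2*B3)])*(B4+B5+B6)) forward, B7 return)
At step 3 the group reduced is parallel.

Therefore the answer is parallel.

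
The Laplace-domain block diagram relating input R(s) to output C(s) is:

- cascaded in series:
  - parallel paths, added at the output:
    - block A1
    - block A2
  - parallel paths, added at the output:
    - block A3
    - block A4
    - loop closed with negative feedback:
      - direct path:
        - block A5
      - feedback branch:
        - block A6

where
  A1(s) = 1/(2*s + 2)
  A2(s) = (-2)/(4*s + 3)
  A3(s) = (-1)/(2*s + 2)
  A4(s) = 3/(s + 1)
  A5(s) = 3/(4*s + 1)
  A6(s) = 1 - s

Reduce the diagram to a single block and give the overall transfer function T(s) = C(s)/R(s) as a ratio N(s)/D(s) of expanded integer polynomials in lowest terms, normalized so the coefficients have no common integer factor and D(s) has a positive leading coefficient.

Step 1. parallel reduction of A1, A2 gives (-1)/(8*s^2 + 14*s + 6)
Step 2. close the feedback loop around A5, A6 gives 3/(s + 4)
Step 3. sum the parallel branches A3, A4, [A5/(1+A5*A6)] gives (11*s + 26)/(2*s^2 + 10*s + 8)
Step 4. series reduction of (A1+A2), (A3+A4+[A5/(1+A5*A6)]); the result is T(s) itself (integer coefficients, no common factor, positive leading denominator coefficient)

Hence the answer: (-11*s - 26)/(16*s^4 + 108*s^3 + 216*s^2 + 172*s + 48)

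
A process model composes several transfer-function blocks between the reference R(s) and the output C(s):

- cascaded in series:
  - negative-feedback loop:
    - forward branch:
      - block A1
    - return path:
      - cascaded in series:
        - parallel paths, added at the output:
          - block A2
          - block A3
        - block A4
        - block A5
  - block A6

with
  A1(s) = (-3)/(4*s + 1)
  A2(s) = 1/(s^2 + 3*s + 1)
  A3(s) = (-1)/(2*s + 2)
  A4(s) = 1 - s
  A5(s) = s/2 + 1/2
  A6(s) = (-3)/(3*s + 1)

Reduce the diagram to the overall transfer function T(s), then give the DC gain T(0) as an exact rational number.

Reducing step by step:

(1) add A2, A3 (parallel), giving (-s^2 - s + 1)/(2*s^3 + 8*s^2 + 8*s + 2)
(2) multiply (A2+A3), A4, A5 (series), giving (s^3 - 2*s + 1)/(4*s^2 + 12*s + 4)
(3) reduce the feedback loop with forward A1 and return ((A2+A3)*A4*A5), giving (-12*s^2 - 36*s - 12)/(13*s^3 + 52*s^2 + 34*s + 1)
(4) multiply [A1/(1+A1*((A2+A3)*A4*A5))], A6 (series), giving (36*s^2 + 108*s + 36)/(39*s^4 + 169*s^3 + 154*s^2 + 37*s + 1)
The step-4 result is T(s). Setting s = 0: T(0) = 36/1 = 36.

Answer: 36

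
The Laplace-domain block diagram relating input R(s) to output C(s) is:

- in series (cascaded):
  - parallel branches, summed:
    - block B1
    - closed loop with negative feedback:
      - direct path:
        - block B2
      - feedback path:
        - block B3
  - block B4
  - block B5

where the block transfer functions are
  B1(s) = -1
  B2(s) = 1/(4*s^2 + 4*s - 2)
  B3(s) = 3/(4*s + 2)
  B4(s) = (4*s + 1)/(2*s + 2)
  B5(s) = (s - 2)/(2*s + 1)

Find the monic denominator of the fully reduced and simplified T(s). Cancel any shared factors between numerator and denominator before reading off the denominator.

[1] close the feedback loop around B2, B3; result (4*s + 2)/(16*s^3 + 24*s^2 - 1)
[2] add B1, [B2/(1+B2*B3)] (parallel); result (-16*s^3 - 24*s^2 + 4*s + 3)/(16*s^3 + 24*s^2 - 1)
[3] cascade (B1+[B2/(1+B2*B3)]), B4, B5; result (-64*s^5 + 16*s^4 + 216*s^3 + 32*s^2 - 29*s - 6)/(64*s^5 + 192*s^4 + 176*s^3 + 44*s^2 - 6*s - 2)
The result of step 3 is T(s) in lowest terms. Its denominator has leading coefficient 64; dividing the denominator through by 64 makes it monic.

Final answer: s^5 + 3*s^4 + 11*s^3/4 + 11*s^2/16 - 3*s/32 - 1/32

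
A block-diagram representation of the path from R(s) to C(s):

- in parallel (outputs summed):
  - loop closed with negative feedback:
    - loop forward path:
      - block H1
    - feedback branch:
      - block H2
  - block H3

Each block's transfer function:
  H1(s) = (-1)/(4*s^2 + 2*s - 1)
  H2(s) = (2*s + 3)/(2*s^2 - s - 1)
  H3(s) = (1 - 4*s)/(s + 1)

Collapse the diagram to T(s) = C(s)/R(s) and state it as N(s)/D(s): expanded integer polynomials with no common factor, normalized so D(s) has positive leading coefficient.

(1) apply the feedback formula to H1, H2 = (-2*s^2 + s + 1)/(8*s^4 - 8*s^2 - 3*s - 2)
(2) parallel reduction of [H1/(1+H1*H2)], H3, giving the overall T(s)

Final answer: (-32*s^5 + 8*s^4 + 30*s^3 + 3*s^2 + 7*s - 1)/(8*s^5 + 8*s^4 - 8*s^3 - 11*s^2 - 5*s - 2)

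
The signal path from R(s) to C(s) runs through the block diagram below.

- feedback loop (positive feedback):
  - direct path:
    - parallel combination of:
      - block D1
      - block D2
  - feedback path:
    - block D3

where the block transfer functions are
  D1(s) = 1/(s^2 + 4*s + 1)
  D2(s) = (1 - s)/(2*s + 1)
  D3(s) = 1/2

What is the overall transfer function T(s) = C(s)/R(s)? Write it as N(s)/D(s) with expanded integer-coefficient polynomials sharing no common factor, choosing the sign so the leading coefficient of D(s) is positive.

1. add D1, D2 (parallel): (-s^3 - 3*s^2 + 5*s + 2)/(2*s^3 + 9*s^2 + 6*s + 1)
2. collapse the loop ((D1+D2) forward, D3 return), which is the overall transfer function T(s) = C(s)/R(s) in lowest terms

Final answer: (-2*s^3 - 6*s^2 + 10*s + 4)/(5*s^3 + 21*s^2 + 7*s)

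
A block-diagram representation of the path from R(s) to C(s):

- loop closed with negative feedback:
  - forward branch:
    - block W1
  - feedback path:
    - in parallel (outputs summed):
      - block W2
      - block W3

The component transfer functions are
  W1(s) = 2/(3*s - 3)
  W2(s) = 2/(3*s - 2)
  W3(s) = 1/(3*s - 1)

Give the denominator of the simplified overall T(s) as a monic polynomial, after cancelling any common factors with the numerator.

The answer is s^3 - 2*s^2 + 17*s/9 - 14/27.

Reasoning:
Step 1 - combine W2, W3 in parallel gives (9*s - 4)/(9*s^2 - 9*s + 2)
Step 2 - collapse the loop (W1 forward, (W2+W3) return) gives (18*s^2 - 18*s + 4)/(27*s^3 - 54*s^2 + 51*s - 14)
T(s) is the step-2 result (common factors already cancelled). Leading coefficient of the denominator: 27. Divide through by 27 for the monic polynomial.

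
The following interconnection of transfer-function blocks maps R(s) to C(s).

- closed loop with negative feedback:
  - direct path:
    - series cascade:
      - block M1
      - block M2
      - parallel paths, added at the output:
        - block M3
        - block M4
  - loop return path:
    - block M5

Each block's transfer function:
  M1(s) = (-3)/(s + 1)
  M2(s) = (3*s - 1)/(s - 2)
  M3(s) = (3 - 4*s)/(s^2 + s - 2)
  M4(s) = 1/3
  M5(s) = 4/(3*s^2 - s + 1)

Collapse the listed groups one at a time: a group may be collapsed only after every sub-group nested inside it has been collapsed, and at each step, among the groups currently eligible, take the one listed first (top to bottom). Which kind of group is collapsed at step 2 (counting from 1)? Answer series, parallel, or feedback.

Step 1: add M3, M4 (parallel)
Step 2: multiply M1, M2, (M3+M4) (series)
Step 3: close the feedback loop around (M1*M2*(M3+M4)), M5
The group at step 2 is a series group.

Therefore the answer is series.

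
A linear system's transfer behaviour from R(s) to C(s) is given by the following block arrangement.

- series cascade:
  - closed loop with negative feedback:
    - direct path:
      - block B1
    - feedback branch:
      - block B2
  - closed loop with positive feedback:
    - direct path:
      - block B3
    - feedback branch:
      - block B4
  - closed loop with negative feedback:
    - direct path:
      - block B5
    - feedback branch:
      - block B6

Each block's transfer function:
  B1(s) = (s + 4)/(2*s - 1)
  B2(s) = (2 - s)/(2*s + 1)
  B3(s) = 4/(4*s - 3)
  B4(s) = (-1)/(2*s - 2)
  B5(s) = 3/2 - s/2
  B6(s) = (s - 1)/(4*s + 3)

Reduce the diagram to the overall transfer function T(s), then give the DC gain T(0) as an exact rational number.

(1) reduce the feedback loop with forward B1 and return B2; result (2*s^2 + 9*s + 4)/(3*s^2 - 2*s + 7)
(2) collapse the loop (B3 forward, B4 return); result (4*s - 4)/(4*s^2 - 7*s + 5)
(3) collapse the loop (B5 forward, B6 return); result (4*s^2 - 9*s - 9)/(s^2 - 12*s - 3)
(4) cascade [B1/(1+B1*B2)], [B3/(1-B3*B4)], [B5/(1+B5*B6)]; result (32*s^5 + 40*s^4 - 404*s^3 - 136*s^2 + 324*s + 144)/(12*s^6 - 173*s^5 + 369*s^4 - 656*s^3 + 572*s^2 - 243*s - 105)
The step-4 result is T(s). Setting s = 0: T(0) = 144/(-105) = -48/35.

Answer: -48/35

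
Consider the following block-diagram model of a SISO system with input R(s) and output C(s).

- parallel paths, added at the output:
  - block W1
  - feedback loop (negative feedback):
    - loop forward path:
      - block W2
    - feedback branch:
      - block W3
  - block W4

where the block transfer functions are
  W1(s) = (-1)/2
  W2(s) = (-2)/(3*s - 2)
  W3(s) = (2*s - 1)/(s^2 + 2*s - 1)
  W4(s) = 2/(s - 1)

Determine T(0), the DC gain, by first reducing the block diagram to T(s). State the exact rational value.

Step 1: collapse the loop (W2 forward, W3 return) = (-2*s^2 - 4*s + 2)/(3*s^3 + 4*s^2 - 11*s + 4)
Step 2: parallel reduction of W1, [W2/(1+W2*W3)], W4 = (-3*s^3 + 4*s^2 + 31*s - 16)/(6*s^3 + 8*s^2 - 22*s + 8)
The step-2 result is T(s). Setting s = 0: T(0) = -16/8 = -2.

Answer: -2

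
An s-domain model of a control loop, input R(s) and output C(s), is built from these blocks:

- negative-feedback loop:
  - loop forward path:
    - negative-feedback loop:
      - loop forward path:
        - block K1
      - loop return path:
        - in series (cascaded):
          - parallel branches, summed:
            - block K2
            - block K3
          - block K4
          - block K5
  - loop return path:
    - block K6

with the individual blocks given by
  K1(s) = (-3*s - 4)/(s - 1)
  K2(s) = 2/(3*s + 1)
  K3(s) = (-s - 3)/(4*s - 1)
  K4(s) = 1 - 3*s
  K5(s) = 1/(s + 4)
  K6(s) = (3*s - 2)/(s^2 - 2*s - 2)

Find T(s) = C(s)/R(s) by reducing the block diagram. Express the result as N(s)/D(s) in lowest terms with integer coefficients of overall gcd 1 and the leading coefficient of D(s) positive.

[1] add K2, K3 (parallel); result (-3*s^2 - 2*s - 5)/(12*s^2 + s - 1)
[2] multiply (K2+K3), K4, K5 (series); result (9*s^3 + 3*s^2 + 13*s - 5)/(12*s^3 + 49*s^2 + 3*s - 4)
[3] apply the feedback formula to K1, ((K2+K3)*K4*K5); result (36*s^4 + 195*s^3 + 205*s^2 - 16)/(15*s^4 + 8*s^3 + 97*s^2 + 44*s - 24)
[4] apply the feedback formula to [K1/(1+K1*((K2+K3)*K4*K5))], K6 - this is the overall T(s), already in the required normalized form

Final answer: (36*s^6 + 123*s^5 - 257*s^4 - 800*s^3 - 426*s^2 + 32*s + 32)/(15*s^6 + 86*s^5 + 564*s^4 + 59*s^3 - 716*s^2 - 88*s + 80)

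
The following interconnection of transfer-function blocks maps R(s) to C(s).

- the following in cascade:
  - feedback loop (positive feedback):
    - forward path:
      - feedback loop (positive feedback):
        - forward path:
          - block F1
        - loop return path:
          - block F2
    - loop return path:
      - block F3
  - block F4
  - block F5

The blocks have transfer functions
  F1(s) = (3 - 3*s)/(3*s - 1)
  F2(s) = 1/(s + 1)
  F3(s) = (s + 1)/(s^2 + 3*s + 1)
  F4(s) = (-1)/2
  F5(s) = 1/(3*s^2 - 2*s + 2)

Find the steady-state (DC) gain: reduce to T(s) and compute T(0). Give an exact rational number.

Step 1: close the feedback loop around F1, F2; result (3 - 3*s^2)/(3*s^2 + 5*s - 4)
Step 2: feedback reduction of [F1/(1-F1*F2)], F3; result (-3*s^4 - 9*s^3 + 9*s + 3)/(3*s^4 + 17*s^3 + 17*s^2 - 10*s - 7)
Step 3: reduce the series chain [[F1/(1-F1*F2)]/(1-[F1/(1-F1*F2)]*F3)], F4, F5; result (3*s^4 + 9*s^3 - 9*s - 3)/(18*s^6 + 90*s^5 + 46*s^4 - 60*s^3 + 66*s^2 - 12*s - 28)
Evaluating the step-3 result (the overall T(s)) at s = 0 gives T(0) = -3/(-28) = 3/28.

Therefore the answer is 3/28.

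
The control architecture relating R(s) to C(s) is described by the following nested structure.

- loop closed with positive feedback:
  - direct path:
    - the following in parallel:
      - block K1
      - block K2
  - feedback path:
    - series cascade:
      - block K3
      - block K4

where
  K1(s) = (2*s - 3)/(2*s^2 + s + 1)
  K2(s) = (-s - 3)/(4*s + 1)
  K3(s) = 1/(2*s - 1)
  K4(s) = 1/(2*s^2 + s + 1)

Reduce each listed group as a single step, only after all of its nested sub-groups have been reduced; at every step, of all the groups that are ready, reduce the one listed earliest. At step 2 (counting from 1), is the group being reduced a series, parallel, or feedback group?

The answer is series.

Reasoning:
(1) combine K1, K2 in parallel
(2) cascade K3, K4
(3) reduce the feedback loop with forward (K1+K2) and return (K3*K4)
Step 2 collapses a series group.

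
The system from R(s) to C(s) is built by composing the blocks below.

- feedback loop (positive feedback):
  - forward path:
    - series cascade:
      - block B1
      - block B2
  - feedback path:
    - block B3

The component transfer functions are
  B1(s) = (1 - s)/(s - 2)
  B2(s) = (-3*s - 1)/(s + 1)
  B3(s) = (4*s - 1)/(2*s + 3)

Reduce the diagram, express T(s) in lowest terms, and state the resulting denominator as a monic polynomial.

Step 1: series reduction of B1, B2: (3*s^2 - 2*s - 1)/(s^2 - s - 2)
Step 2: reduce the feedback loop with forward (B1*B2) and return B3: (-6*s^3 - 5*s^2 + 8*s + 3)/(10*s^3 - 12*s^2 + 5*s + 7)
That last expression is T(s), already simplified. Scaling its denominator by 1/10 (the reciprocal of the leading coefficient) yields the monic denominator.

Therefore the answer is s^3 - 6*s^2/5 + s/2 + 7/10.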